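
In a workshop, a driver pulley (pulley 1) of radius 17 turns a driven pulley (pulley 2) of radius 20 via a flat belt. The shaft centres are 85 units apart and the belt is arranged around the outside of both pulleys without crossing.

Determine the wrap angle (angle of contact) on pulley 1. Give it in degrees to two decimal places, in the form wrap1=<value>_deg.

open belt: β = asin((r2−r1)/C) = asin(3/85) = 2.0226°
wrap1 = π − 2β = 175.9548°
wrap2 = π + 2β = 184.0452°

wrap1=175.95_deg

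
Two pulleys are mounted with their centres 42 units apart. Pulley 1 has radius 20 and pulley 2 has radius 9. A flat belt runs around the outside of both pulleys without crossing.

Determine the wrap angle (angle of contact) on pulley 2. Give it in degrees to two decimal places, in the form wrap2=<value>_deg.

wrap2=149.63_deg

open belt: β = asin((r2−r1)/C) = asin(-11/42) = -15.1831°
wrap1 = π − 2β = 210.3662°
wrap2 = π + 2β = 149.6338°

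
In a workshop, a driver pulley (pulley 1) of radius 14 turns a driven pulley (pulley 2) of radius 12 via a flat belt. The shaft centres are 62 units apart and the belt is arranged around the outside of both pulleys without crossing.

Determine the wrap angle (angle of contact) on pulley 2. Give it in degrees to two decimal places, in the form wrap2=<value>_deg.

open belt: β = asin((r2−r1)/C) = asin(-2/62) = -1.8486°
wrap1 = π − 2β = 183.6971°
wrap2 = π + 2β = 176.3029°

wrap2=176.30_deg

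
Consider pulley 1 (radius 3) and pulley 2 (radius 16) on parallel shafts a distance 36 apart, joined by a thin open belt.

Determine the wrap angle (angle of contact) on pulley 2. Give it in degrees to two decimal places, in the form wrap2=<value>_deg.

open belt: β = asin((r2−r1)/C) = asin(13/36) = 21.1684°
wrap1 = π − 2β = 137.6631°
wrap2 = π + 2β = 222.3369°

wrap2=222.34_deg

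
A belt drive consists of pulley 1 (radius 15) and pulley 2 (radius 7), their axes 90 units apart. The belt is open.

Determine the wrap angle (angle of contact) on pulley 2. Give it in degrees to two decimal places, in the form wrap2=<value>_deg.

wrap2=169.80_deg

open belt: β = asin((r2−r1)/C) = asin(-8/90) = -5.0997°
wrap1 = π − 2β = 190.1994°
wrap2 = π + 2β = 169.8006°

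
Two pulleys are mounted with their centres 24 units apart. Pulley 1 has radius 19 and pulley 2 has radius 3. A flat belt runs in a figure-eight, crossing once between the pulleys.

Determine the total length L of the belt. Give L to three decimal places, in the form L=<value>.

crossed belt: β = asin((r1+r2)/C) = asin(22/24) = 66.4435°
wrap1 = wrap2 = π + 2β = 312.8871°
tangent length = C·cosβ = 9.5917
L = (r1+r2)·wrap + 2·C·cosβ = 22·5.4609 + 2·9.5917 = 139.3233

L=139.323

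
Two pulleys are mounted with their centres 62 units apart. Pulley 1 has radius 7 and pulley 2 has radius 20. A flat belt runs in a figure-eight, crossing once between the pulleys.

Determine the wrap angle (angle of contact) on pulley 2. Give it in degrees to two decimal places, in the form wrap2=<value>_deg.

wrap2=231.63_deg

crossed belt: β = asin((r1+r2)/C) = asin(27/62) = 25.8161°
wrap1 = wrap2 = π + 2β = 231.6322°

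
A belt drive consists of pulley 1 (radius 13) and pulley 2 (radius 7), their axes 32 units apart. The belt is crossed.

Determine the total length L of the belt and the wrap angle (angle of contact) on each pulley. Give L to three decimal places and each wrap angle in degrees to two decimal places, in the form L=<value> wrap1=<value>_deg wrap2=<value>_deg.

crossed belt: β = asin((r1+r2)/C) = asin(20/32) = 38.6822°
wrap1 = wrap2 = π + 2β = 257.3644°
tangent length = C·cosβ = 24.9800
L = (r1+r2)·wrap + 2·C·cosβ = 20·4.4919 + 2·24.9800 = 139.7971

L=139.797 wrap1=257.36_deg wrap2=257.36_deg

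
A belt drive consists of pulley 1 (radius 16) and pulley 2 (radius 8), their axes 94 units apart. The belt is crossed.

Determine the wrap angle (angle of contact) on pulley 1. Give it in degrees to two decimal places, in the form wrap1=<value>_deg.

wrap1=209.58_deg

crossed belt: β = asin((r1+r2)/C) = asin(24/94) = 14.7925°
wrap1 = wrap2 = π + 2β = 209.5850°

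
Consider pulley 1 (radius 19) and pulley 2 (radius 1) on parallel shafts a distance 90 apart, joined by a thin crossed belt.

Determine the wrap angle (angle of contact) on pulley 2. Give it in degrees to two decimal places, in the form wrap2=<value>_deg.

wrap2=205.68_deg

crossed belt: β = asin((r1+r2)/C) = asin(20/90) = 12.8396°
wrap1 = wrap2 = π + 2β = 205.6792°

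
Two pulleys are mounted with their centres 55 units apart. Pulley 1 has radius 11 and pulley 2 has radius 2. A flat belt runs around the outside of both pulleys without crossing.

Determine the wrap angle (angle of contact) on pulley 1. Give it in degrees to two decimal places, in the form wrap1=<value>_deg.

wrap1=198.84_deg

open belt: β = asin((r2−r1)/C) = asin(-9/55) = -9.4180°
wrap1 = π − 2β = 198.8361°
wrap2 = π + 2β = 161.1639°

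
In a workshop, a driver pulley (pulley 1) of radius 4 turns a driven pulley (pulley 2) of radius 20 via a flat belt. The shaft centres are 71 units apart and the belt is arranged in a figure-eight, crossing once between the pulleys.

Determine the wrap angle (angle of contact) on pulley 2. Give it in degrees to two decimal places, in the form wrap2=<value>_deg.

crossed belt: β = asin((r1+r2)/C) = asin(24/71) = 19.7568°
wrap1 = wrap2 = π + 2β = 219.5136°

wrap2=219.51_deg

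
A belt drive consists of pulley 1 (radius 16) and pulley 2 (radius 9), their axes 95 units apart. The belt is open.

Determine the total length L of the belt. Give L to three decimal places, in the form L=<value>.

L=269.056

open belt: β = asin((r2−r1)/C) = asin(-7/95) = -4.2256°
wrap1 = π − 2β = 188.4512°
wrap2 = π + 2β = 171.5488°
tangent length = C·cosβ = 94.7418
L = r1·wrap1 + r2·wrap2 + 2·C·cosβ = 16·3.2891 + 9·2.9941 + 2·94.7418 = 269.0558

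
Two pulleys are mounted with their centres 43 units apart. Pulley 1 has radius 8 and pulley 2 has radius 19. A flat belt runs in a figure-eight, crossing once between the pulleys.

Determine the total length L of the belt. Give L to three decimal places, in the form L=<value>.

L=188.414

crossed belt: β = asin((r1+r2)/C) = asin(27/43) = 38.8959°
wrap1 = wrap2 = π + 2β = 257.7917°
tangent length = C·cosβ = 33.4664
L = (r1+r2)·wrap + 2·C·cosβ = 27·4.4993 + 2·33.4664 = 188.4143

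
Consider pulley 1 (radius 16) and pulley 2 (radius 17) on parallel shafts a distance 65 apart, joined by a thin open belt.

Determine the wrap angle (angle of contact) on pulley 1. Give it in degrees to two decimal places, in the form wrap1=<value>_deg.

open belt: β = asin((r2−r1)/C) = asin(1/65) = 0.8815°
wrap1 = π − 2β = 178.2370°
wrap2 = π + 2β = 181.7630°

wrap1=178.24_deg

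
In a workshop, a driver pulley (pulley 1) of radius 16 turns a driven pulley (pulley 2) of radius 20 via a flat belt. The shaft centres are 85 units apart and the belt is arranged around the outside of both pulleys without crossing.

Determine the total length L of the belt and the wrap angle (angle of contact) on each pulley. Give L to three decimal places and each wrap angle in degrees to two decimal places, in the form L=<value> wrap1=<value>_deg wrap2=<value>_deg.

L=283.286 wrap1=174.61_deg wrap2=185.39_deg

open belt: β = asin((r2−r1)/C) = asin(4/85) = 2.6973°
wrap1 = π − 2β = 174.6055°
wrap2 = π + 2β = 185.3945°
tangent length = C·cosβ = 84.9058
L = r1·wrap1 + r2·wrap2 + 2·C·cosβ = 16·3.0474 + 20·3.2357 + 2·84.9058 = 283.2856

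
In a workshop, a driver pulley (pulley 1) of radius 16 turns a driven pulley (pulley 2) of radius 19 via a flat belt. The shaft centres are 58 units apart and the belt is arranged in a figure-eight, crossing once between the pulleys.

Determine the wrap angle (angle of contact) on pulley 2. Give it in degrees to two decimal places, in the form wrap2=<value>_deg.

crossed belt: β = asin((r1+r2)/C) = asin(35/58) = 37.1173°
wrap1 = wrap2 = π + 2β = 254.2345°

wrap2=254.23_deg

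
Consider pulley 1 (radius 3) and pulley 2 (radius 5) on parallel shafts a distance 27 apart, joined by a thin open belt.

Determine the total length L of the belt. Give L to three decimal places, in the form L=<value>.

open belt: β = asin((r2−r1)/C) = asin(2/27) = 4.2480°
wrap1 = π − 2β = 171.5040°
wrap2 = π + 2β = 188.4960°
tangent length = C·cosβ = 26.9258
L = r1·wrap1 + r2·wrap2 + 2·C·cosβ = 3·2.9933 + 5·3.2899 + 2·26.9258 = 79.2810

L=79.281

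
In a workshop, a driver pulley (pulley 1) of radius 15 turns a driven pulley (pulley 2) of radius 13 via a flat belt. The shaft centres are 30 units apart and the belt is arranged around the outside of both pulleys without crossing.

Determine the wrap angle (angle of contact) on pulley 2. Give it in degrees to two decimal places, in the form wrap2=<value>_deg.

wrap2=172.35_deg

open belt: β = asin((r2−r1)/C) = asin(-2/30) = -3.8226°
wrap1 = π − 2β = 187.6451°
wrap2 = π + 2β = 172.3549°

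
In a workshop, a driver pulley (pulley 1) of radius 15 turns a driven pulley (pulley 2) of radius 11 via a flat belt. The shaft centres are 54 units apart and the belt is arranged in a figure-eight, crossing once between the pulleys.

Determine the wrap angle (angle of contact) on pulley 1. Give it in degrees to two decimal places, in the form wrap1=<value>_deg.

wrap1=237.56_deg

crossed belt: β = asin((r1+r2)/C) = asin(26/54) = 28.7822°
wrap1 = wrap2 = π + 2β = 237.5644°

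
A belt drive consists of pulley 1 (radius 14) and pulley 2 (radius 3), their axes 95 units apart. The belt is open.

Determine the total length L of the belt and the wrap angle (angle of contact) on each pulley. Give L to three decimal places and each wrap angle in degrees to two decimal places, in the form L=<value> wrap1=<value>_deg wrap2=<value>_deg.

open belt: β = asin((r2−r1)/C) = asin(-11/95) = -6.6492°
wrap1 = π − 2β = 193.2983°
wrap2 = π + 2β = 166.7017°
tangent length = C·cosβ = 94.3610
L = r1·wrap1 + r2·wrap2 + 2·C·cosβ = 14·3.3737 + 3·2.9095 + 2·94.3610 = 244.6822

L=244.682 wrap1=193.30_deg wrap2=166.70_deg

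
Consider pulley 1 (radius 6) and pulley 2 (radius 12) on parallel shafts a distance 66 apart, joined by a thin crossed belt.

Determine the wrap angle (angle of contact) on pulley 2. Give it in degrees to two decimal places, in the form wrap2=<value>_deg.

wrap2=211.65_deg

crossed belt: β = asin((r1+r2)/C) = asin(18/66) = 15.8266°
wrap1 = wrap2 = π + 2β = 211.6532°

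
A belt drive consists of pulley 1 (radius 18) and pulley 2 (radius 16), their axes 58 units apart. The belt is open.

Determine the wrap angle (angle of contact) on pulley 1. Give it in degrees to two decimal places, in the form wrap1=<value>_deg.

wrap1=183.95_deg

open belt: β = asin((r2−r1)/C) = asin(-2/58) = -1.9761°
wrap1 = π − 2β = 183.9522°
wrap2 = π + 2β = 176.0478°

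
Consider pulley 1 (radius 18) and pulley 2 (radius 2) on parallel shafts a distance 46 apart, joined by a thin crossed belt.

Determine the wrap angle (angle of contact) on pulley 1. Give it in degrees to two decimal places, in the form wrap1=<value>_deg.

wrap1=231.54_deg

crossed belt: β = asin((r1+r2)/C) = asin(20/46) = 25.7715°
wrap1 = wrap2 = π + 2β = 231.5429°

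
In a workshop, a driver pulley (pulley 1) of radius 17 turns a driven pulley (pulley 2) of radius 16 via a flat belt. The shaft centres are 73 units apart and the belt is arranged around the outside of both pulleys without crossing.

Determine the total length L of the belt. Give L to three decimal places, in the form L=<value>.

open belt: β = asin((r2−r1)/C) = asin(-1/73) = -0.7849°
wrap1 = π − 2β = 181.5698°
wrap2 = π + 2β = 178.4302°
tangent length = C·cosβ = 72.9932
L = r1·wrap1 + r2·wrap2 + 2·C·cosβ = 17·3.1690 + 16·3.1142 + 2·72.9932 = 249.6863

L=249.686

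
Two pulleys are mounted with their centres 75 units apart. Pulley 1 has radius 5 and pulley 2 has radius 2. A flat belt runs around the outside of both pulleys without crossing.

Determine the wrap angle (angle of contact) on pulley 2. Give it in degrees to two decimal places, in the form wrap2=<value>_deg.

wrap2=175.42_deg

open belt: β = asin((r2−r1)/C) = asin(-3/75) = -2.2924°
wrap1 = π − 2β = 184.5849°
wrap2 = π + 2β = 175.4151°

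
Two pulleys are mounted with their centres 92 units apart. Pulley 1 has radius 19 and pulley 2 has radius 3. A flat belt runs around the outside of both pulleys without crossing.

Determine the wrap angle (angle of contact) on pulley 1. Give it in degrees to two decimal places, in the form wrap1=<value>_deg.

open belt: β = asin((r2−r1)/C) = asin(-16/92) = -10.0154°
wrap1 = π − 2β = 200.0308°
wrap2 = π + 2β = 159.9692°

wrap1=200.03_deg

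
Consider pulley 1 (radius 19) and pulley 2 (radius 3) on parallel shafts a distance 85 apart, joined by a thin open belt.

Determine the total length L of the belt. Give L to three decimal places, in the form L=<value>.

open belt: β = asin((r2−r1)/C) = asin(-16/85) = -10.8498°
wrap1 = π − 2β = 201.6996°
wrap2 = π + 2β = 158.3004°
tangent length = C·cosβ = 83.4805
L = r1·wrap1 + r2·wrap2 + 2·C·cosβ = 19·3.5203 + 3·2.7629 + 2·83.4805 = 242.1358

L=242.136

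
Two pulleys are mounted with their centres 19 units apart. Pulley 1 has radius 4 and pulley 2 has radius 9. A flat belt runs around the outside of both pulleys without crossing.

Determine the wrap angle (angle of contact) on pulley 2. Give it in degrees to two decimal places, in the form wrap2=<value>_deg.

wrap2=210.52_deg

open belt: β = asin((r2−r1)/C) = asin(5/19) = 15.2575°
wrap1 = π − 2β = 149.4850°
wrap2 = π + 2β = 210.5150°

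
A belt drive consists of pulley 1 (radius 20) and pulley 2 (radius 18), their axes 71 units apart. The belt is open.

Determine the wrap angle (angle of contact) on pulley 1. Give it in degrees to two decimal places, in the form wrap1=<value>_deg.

wrap1=183.23_deg

open belt: β = asin((r2−r1)/C) = asin(-2/71) = -1.6142°
wrap1 = π − 2β = 183.2284°
wrap2 = π + 2β = 176.7716°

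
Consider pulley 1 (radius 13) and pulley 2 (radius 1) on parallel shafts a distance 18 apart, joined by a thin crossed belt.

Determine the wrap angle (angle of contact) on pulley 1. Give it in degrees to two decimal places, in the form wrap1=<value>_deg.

wrap1=282.12_deg

crossed belt: β = asin((r1+r2)/C) = asin(14/18) = 51.0576°
wrap1 = wrap2 = π + 2β = 282.1151°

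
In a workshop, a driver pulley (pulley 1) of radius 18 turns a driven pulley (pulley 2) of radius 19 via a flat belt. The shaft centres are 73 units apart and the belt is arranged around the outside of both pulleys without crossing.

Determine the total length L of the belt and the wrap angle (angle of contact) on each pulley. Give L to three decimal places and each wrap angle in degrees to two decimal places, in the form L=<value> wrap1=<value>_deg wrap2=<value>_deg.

L=262.253 wrap1=178.43_deg wrap2=181.57_deg

open belt: β = asin((r2−r1)/C) = asin(1/73) = 0.7849°
wrap1 = π − 2β = 178.4302°
wrap2 = π + 2β = 181.5698°
tangent length = C·cosβ = 72.9932
L = r1·wrap1 + r2·wrap2 + 2·C·cosβ = 18·3.1142 + 19·3.1690 + 2·72.9932 = 262.2526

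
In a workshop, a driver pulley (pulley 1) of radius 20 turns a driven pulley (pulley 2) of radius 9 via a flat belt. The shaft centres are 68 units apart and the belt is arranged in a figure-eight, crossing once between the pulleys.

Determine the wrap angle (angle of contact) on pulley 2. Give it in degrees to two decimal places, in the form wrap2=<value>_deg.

wrap2=230.49_deg

crossed belt: β = asin((r1+r2)/C) = asin(29/68) = 25.2438°
wrap1 = wrap2 = π + 2β = 230.4876°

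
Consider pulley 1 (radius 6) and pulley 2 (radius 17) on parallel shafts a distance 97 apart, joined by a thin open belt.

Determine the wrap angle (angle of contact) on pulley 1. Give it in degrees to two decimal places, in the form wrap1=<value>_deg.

wrap1=166.98_deg

open belt: β = asin((r2−r1)/C) = asin(11/97) = 6.5115°
wrap1 = π − 2β = 166.9771°
wrap2 = π + 2β = 193.0229°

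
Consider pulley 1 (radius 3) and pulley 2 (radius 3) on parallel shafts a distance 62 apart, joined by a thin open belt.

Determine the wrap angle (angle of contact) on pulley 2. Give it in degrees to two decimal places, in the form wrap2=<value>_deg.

open belt: β = asin((r2−r1)/C) = asin(0/62) = 0.0000°
wrap1 = π − 2β = 180.0000°
wrap2 = π + 2β = 180.0000°

wrap2=180.00_deg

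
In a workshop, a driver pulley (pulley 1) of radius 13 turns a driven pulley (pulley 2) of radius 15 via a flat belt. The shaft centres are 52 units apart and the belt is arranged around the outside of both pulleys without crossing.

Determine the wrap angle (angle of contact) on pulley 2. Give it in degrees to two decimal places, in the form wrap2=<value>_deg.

wrap2=184.41_deg

open belt: β = asin((r2−r1)/C) = asin(2/52) = 2.2042°
wrap1 = π − 2β = 175.5915°
wrap2 = π + 2β = 184.4085°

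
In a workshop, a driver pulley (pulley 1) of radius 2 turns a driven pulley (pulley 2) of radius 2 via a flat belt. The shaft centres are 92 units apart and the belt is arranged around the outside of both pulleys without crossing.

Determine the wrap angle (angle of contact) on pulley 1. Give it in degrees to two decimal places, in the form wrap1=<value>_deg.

open belt: β = asin((r2−r1)/C) = asin(0/92) = 0.0000°
wrap1 = π − 2β = 180.0000°
wrap2 = π + 2β = 180.0000°

wrap1=180.00_deg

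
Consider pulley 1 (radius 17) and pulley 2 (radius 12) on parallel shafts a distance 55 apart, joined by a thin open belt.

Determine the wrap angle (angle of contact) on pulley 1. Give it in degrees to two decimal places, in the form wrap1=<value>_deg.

open belt: β = asin((r2−r1)/C) = asin(-5/55) = -5.2159°
wrap1 = π − 2β = 190.4318°
wrap2 = π + 2β = 169.5682°

wrap1=190.43_deg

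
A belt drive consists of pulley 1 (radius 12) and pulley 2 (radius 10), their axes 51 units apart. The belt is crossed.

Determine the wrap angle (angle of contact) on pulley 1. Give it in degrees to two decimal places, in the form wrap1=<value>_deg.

crossed belt: β = asin((r1+r2)/C) = asin(22/51) = 25.5547°
wrap1 = wrap2 = π + 2β = 231.1094°

wrap1=231.11_deg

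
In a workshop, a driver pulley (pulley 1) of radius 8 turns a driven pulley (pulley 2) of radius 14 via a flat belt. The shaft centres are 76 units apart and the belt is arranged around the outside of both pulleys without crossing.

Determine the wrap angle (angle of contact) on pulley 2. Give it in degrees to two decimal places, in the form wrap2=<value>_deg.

open belt: β = asin((r2−r1)/C) = asin(6/76) = 4.5281°
wrap1 = π − 2β = 170.9439°
wrap2 = π + 2β = 189.0561°

wrap2=189.06_deg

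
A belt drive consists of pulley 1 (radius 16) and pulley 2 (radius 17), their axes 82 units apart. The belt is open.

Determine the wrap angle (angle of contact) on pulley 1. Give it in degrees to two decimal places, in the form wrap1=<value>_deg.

wrap1=178.60_deg

open belt: β = asin((r2−r1)/C) = asin(1/82) = 0.6987°
wrap1 = π − 2β = 178.6025°
wrap2 = π + 2β = 181.3975°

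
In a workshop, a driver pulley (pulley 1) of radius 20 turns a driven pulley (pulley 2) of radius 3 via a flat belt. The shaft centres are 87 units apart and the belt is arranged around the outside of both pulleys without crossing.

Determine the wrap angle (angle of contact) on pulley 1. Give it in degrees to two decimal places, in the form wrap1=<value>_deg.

open belt: β = asin((r2−r1)/C) = asin(-17/87) = -11.2682°
wrap1 = π − 2β = 202.5365°
wrap2 = π + 2β = 157.4635°

wrap1=202.54_deg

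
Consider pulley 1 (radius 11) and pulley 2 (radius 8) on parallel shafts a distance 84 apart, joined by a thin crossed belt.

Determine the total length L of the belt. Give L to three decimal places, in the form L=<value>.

L=232.006

crossed belt: β = asin((r1+r2)/C) = asin(19/84) = 13.0729°
wrap1 = wrap2 = π + 2β = 206.1458°
tangent length = C·cosβ = 81.8230
L = (r1+r2)·wrap + 2·C·cosβ = 19·3.5979 + 2·81.8230 = 232.0065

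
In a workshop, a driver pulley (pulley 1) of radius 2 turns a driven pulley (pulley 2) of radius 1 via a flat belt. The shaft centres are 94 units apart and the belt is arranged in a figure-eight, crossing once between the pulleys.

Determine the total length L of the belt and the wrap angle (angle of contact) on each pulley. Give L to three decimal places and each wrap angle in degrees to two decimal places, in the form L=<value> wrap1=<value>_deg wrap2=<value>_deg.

L=197.521 wrap1=183.66_deg wrap2=183.66_deg

crossed belt: β = asin((r1+r2)/C) = asin(3/94) = 1.8289°
wrap1 = wrap2 = π + 2β = 183.6578°
tangent length = C·cosβ = 93.9521
L = (r1+r2)·wrap + 2·C·cosβ = 3·3.2054 + 2·93.9521 = 197.5205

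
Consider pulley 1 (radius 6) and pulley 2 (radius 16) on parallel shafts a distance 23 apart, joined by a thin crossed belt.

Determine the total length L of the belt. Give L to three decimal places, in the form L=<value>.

L=138.624

crossed belt: β = asin((r1+r2)/C) = asin(22/23) = 73.0426°
wrap1 = wrap2 = π + 2β = 326.0851°
tangent length = C·cosβ = 6.7082
L = (r1+r2)·wrap + 2·C·cosβ = 22·5.6913 + 2·6.7082 = 138.6241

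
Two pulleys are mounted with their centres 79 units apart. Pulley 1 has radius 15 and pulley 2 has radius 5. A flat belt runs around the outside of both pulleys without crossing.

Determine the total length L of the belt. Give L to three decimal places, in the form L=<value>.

open belt: β = asin((r2−r1)/C) = asin(-10/79) = -7.2721°
wrap1 = π − 2β = 194.5443°
wrap2 = π + 2β = 165.4557°
tangent length = C·cosβ = 78.3645
L = r1·wrap1 + r2·wrap2 + 2·C·cosβ = 15·3.3954 + 5·2.8877 + 2·78.3645 = 222.0994

L=222.099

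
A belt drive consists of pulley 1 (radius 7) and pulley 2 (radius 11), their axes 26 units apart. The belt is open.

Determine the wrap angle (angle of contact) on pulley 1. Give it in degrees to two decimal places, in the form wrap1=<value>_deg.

wrap1=162.30_deg

open belt: β = asin((r2−r1)/C) = asin(4/26) = 8.8499°
wrap1 = π − 2β = 162.3002°
wrap2 = π + 2β = 197.6998°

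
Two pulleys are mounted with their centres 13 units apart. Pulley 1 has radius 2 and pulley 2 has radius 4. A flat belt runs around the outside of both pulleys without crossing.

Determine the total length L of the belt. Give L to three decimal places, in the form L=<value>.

L=45.158

open belt: β = asin((r2−r1)/C) = asin(2/13) = 8.8499°
wrap1 = π − 2β = 162.3002°
wrap2 = π + 2β = 197.6998°
tangent length = C·cosβ = 12.8452
L = r1·wrap1 + r2·wrap2 + 2·C·cosβ = 2·2.8327 + 4·3.4505 + 2·12.8452 = 45.1579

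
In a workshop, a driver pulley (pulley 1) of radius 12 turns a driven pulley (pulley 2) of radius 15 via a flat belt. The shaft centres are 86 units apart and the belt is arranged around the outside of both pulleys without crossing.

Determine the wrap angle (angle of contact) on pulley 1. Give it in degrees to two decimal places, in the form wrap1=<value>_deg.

open belt: β = asin((r2−r1)/C) = asin(3/86) = 1.9991°
wrap1 = π − 2β = 176.0018°
wrap2 = π + 2β = 183.9982°

wrap1=176.00_deg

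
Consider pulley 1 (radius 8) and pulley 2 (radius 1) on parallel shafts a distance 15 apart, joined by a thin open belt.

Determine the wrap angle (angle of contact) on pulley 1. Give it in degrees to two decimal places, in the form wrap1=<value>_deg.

wrap1=235.64_deg

open belt: β = asin((r2−r1)/C) = asin(-7/15) = -27.8181°
wrap1 = π − 2β = 235.6363°
wrap2 = π + 2β = 124.3637°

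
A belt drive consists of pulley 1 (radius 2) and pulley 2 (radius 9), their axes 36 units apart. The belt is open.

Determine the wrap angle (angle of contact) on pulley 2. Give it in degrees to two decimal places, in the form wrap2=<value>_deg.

wrap2=202.42_deg

open belt: β = asin((r2−r1)/C) = asin(7/36) = 11.2123°
wrap1 = π − 2β = 157.5755°
wrap2 = π + 2β = 202.4245°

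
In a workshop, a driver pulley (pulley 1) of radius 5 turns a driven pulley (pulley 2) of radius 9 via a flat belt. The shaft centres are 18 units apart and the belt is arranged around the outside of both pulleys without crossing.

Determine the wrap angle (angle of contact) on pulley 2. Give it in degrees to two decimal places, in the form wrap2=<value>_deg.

wrap2=205.68_deg

open belt: β = asin((r2−r1)/C) = asin(4/18) = 12.8396°
wrap1 = π − 2β = 154.3208°
wrap2 = π + 2β = 205.6792°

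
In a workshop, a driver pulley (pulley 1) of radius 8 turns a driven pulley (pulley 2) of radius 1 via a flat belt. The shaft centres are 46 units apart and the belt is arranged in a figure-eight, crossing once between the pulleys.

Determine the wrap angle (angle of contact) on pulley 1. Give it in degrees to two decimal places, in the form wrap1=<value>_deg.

wrap1=202.57_deg

crossed belt: β = asin((r1+r2)/C) = asin(9/46) = 11.2828°
wrap1 = wrap2 = π + 2β = 202.5656°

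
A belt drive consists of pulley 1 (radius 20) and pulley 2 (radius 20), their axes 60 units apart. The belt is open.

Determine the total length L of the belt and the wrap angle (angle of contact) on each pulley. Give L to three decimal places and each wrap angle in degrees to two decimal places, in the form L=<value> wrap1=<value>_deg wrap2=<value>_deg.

open belt: β = asin((r2−r1)/C) = asin(0/60) = 0.0000°
wrap1 = π − 2β = 180.0000°
wrap2 = π + 2β = 180.0000°
tangent length = C·cosβ = 60.0000
L = r1·wrap1 + r2·wrap2 + 2·C·cosβ = 20·3.1416 + 20·3.1416 + 2·60.0000 = 245.6637

L=245.664 wrap1=180.00_deg wrap2=180.00_deg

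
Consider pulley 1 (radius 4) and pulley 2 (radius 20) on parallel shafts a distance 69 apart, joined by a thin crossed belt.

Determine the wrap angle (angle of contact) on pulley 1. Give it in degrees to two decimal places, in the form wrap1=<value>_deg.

wrap1=220.71_deg

crossed belt: β = asin((r1+r2)/C) = asin(24/69) = 20.3544°
wrap1 = wrap2 = π + 2β = 220.7088°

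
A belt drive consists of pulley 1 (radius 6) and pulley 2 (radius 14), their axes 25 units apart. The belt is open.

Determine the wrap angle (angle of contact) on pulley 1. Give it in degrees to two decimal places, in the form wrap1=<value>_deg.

wrap1=142.67_deg

open belt: β = asin((r2−r1)/C) = asin(8/25) = 18.6629°
wrap1 = π − 2β = 142.6742°
wrap2 = π + 2β = 217.3258°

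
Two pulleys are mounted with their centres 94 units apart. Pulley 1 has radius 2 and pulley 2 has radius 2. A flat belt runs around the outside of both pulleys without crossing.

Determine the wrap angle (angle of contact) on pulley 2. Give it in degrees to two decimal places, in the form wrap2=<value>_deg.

wrap2=180.00_deg

open belt: β = asin((r2−r1)/C) = asin(0/94) = 0.0000°
wrap1 = π − 2β = 180.0000°
wrap2 = π + 2β = 180.0000°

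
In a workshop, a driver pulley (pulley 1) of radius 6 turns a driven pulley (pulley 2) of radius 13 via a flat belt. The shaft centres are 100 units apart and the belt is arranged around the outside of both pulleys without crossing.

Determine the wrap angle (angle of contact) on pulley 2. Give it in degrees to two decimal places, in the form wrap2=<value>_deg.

open belt: β = asin((r2−r1)/C) = asin(7/100) = 4.0140°
wrap1 = π − 2β = 171.9720°
wrap2 = π + 2β = 188.0280°

wrap2=188.03_deg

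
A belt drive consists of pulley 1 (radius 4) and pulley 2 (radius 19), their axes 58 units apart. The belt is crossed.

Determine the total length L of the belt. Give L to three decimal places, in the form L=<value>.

L=197.503

crossed belt: β = asin((r1+r2)/C) = asin(23/58) = 23.3628°
wrap1 = wrap2 = π + 2β = 226.7256°
tangent length = C·cosβ = 53.2447
L = (r1+r2)·wrap + 2·C·cosβ = 23·3.9571 + 2·53.2447 = 197.5029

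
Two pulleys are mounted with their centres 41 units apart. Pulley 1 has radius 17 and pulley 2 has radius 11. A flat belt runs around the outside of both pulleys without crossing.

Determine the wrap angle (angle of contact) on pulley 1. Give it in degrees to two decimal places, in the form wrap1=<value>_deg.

open belt: β = asin((r2−r1)/C) = asin(-6/41) = -8.4150°
wrap1 = π − 2β = 196.8299°
wrap2 = π + 2β = 163.1701°

wrap1=196.83_deg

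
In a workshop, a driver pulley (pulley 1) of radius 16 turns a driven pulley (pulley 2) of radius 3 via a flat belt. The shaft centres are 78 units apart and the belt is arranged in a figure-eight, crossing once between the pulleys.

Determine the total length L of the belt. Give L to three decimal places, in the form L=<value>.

L=220.342

crossed belt: β = asin((r1+r2)/C) = asin(19/78) = 14.0985°
wrap1 = wrap2 = π + 2β = 208.1970°
tangent length = C·cosβ = 75.6505
L = (r1+r2)·wrap + 2·C·cosβ = 19·3.6337 + 2·75.6505 = 220.3418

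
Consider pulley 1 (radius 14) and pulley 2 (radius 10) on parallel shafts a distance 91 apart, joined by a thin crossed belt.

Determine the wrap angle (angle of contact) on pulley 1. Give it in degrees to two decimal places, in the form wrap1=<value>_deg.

crossed belt: β = asin((r1+r2)/C) = asin(24/91) = 15.2919°
wrap1 = wrap2 = π + 2β = 210.5837°

wrap1=210.58_deg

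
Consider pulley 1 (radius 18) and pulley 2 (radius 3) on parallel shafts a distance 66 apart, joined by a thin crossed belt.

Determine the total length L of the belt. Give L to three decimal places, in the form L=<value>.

crossed belt: β = asin((r1+r2)/C) = asin(21/66) = 18.5530°
wrap1 = wrap2 = π + 2β = 217.1060°
tangent length = C·cosβ = 62.5700
L = (r1+r2)·wrap + 2·C·cosβ = 21·3.7892 + 2·62.5700 = 204.7134

L=204.713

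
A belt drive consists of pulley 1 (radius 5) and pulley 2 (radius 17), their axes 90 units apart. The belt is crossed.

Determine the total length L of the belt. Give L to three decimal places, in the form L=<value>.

L=254.520

crossed belt: β = asin((r1+r2)/C) = asin(22/90) = 14.1490°
wrap1 = wrap2 = π + 2β = 208.2980°
tangent length = C·cosβ = 87.2697
L = (r1+r2)·wrap + 2·C·cosβ = 22·3.6355 + 2·87.2697 = 254.5201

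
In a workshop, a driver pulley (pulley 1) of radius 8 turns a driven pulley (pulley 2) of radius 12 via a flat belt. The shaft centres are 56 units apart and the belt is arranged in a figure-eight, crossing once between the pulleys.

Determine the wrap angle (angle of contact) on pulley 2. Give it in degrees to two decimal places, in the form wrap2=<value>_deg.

crossed belt: β = asin((r1+r2)/C) = asin(20/56) = 20.9248°
wrap1 = wrap2 = π + 2β = 221.8497°

wrap2=221.85_deg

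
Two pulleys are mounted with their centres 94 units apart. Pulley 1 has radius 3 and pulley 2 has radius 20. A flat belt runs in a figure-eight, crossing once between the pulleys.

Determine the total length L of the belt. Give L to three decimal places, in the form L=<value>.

L=265.913

crossed belt: β = asin((r1+r2)/C) = asin(23/94) = 14.1630°
wrap1 = wrap2 = π + 2β = 208.3259°
tangent length = C·cosβ = 91.1427
L = (r1+r2)·wrap + 2·C·cosβ = 23·3.6360 + 2·91.1427 = 265.9129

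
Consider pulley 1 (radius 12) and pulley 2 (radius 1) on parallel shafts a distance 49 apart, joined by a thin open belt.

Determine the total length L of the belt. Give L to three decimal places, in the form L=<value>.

L=141.321

open belt: β = asin((r2−r1)/C) = asin(-11/49) = -12.9729°
wrap1 = π − 2β = 205.9458°
wrap2 = π + 2β = 154.0542°
tangent length = C·cosβ = 47.7493
L = r1·wrap1 + r2·wrap2 + 2·C·cosβ = 12·3.5944 + 1·2.6888 + 2·47.7493 = 141.3206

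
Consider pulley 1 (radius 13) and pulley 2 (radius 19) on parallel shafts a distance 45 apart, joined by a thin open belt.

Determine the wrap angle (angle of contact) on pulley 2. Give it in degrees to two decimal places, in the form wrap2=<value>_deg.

open belt: β = asin((r2−r1)/C) = asin(6/45) = 7.6623°
wrap1 = π − 2β = 164.6755°
wrap2 = π + 2β = 195.3245°

wrap2=195.32_deg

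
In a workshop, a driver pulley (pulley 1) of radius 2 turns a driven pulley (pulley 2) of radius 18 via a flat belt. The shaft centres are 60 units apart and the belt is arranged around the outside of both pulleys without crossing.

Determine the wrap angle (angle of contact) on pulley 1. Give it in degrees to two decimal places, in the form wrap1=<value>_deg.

open belt: β = asin((r2−r1)/C) = asin(16/60) = 15.4660°
wrap1 = π − 2β = 149.0680°
wrap2 = π + 2β = 210.9320°

wrap1=149.07_deg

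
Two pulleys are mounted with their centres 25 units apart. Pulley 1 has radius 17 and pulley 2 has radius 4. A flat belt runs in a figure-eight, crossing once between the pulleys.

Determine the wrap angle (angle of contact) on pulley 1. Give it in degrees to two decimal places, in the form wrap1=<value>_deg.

crossed belt: β = asin((r1+r2)/C) = asin(21/25) = 57.1401°
wrap1 = wrap2 = π + 2β = 294.2802°

wrap1=294.28_deg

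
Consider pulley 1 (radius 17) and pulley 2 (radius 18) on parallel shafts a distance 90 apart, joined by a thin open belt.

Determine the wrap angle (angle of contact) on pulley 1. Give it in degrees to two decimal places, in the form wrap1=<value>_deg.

open belt: β = asin((r2−r1)/C) = asin(1/90) = 0.6366°
wrap1 = π − 2β = 178.7267°
wrap2 = π + 2β = 181.2733°

wrap1=178.73_deg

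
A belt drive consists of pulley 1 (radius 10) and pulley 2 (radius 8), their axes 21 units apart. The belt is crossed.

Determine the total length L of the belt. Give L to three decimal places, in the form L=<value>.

crossed belt: β = asin((r1+r2)/C) = asin(18/21) = 58.9973°
wrap1 = wrap2 = π + 2β = 297.9946°
tangent length = C·cosβ = 10.8167
L = (r1+r2)·wrap + 2·C·cosβ = 18·5.2010 + 2·10.8167 = 115.2511

L=115.251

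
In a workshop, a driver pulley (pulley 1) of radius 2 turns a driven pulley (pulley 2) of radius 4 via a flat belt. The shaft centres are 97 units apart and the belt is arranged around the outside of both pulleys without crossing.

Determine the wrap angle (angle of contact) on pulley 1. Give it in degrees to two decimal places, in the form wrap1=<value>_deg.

open belt: β = asin((r2−r1)/C) = asin(2/97) = 1.1814°
wrap1 = π − 2β = 177.6371°
wrap2 = π + 2β = 182.3629°

wrap1=177.64_deg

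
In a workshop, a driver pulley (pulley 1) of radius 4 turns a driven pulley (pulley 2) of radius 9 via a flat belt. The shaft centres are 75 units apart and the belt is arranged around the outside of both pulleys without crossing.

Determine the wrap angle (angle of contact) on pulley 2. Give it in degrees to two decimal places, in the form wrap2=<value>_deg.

open belt: β = asin((r2−r1)/C) = asin(5/75) = 3.8226°
wrap1 = π − 2β = 172.3549°
wrap2 = π + 2β = 187.6451°

wrap2=187.65_deg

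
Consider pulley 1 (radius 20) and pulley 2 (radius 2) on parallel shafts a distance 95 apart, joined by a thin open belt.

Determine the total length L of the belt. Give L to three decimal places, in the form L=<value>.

open belt: β = asin((r2−r1)/C) = asin(-18/95) = -10.9221°
wrap1 = π − 2β = 201.8441°
wrap2 = π + 2β = 158.1559°
tangent length = C·cosβ = 93.2792
L = r1·wrap1 + r2·wrap2 + 2·C·cosβ = 20·3.5228 + 2·2.7603 + 2·93.2792 = 262.5359

L=262.536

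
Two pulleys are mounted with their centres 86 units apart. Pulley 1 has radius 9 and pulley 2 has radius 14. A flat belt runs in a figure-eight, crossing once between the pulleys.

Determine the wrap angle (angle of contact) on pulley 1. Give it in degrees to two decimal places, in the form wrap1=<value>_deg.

wrap1=211.02_deg

crossed belt: β = asin((r1+r2)/C) = asin(23/86) = 15.5121°
wrap1 = wrap2 = π + 2β = 211.0242°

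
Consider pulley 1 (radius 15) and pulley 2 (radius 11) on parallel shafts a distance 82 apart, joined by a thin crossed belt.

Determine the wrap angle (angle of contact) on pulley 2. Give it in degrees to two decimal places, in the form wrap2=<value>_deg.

wrap2=216.97_deg

crossed belt: β = asin((r1+r2)/C) = asin(26/82) = 18.4860°
wrap1 = wrap2 = π + 2β = 216.9720°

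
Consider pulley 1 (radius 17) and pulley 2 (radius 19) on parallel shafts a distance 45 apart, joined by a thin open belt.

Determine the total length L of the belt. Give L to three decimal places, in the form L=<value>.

L=203.186

open belt: β = asin((r2−r1)/C) = asin(2/45) = 2.5473°
wrap1 = π − 2β = 174.9054°
wrap2 = π + 2β = 185.0946°
tangent length = C·cosβ = 44.9555
L = r1·wrap1 + r2·wrap2 + 2·C·cosβ = 17·3.0527 + 19·3.2305 + 2·44.9555 = 203.1862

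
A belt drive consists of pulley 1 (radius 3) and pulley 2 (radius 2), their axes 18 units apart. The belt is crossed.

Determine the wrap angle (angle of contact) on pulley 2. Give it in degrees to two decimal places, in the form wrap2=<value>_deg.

wrap2=212.26_deg

crossed belt: β = asin((r1+r2)/C) = asin(5/18) = 16.1276°
wrap1 = wrap2 = π + 2β = 212.2552°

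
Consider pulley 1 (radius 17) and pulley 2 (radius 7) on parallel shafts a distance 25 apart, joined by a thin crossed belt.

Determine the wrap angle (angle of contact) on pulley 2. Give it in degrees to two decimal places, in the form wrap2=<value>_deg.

crossed belt: β = asin((r1+r2)/C) = asin(24/25) = 73.7398°
wrap1 = wrap2 = π + 2β = 327.4796°

wrap2=327.48_deg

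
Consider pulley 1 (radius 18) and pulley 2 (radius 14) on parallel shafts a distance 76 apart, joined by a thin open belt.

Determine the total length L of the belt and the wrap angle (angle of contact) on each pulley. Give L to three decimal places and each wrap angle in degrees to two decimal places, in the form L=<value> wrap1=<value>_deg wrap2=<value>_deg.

open belt: β = asin((r2−r1)/C) = asin(-4/76) = -3.0170°
wrap1 = π − 2β = 186.0339°
wrap2 = π + 2β = 173.9661°
tangent length = C·cosβ = 75.8947
L = r1·wrap1 + r2·wrap2 + 2·C·cosβ = 18·3.2469 + 14·3.0363 + 2·75.8947 = 252.7415

L=252.742 wrap1=186.03_deg wrap2=173.97_deg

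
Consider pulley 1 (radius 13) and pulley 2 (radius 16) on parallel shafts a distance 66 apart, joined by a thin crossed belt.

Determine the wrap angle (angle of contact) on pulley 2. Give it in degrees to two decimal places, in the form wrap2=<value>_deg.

wrap2=232.13_deg

crossed belt: β = asin((r1+r2)/C) = asin(29/66) = 26.0652°
wrap1 = wrap2 = π + 2β = 232.1304°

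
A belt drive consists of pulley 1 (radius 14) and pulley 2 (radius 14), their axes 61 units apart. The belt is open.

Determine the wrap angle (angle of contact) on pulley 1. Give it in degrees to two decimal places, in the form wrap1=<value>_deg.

open belt: β = asin((r2−r1)/C) = asin(0/61) = 0.0000°
wrap1 = π − 2β = 180.0000°
wrap2 = π + 2β = 180.0000°

wrap1=180.00_deg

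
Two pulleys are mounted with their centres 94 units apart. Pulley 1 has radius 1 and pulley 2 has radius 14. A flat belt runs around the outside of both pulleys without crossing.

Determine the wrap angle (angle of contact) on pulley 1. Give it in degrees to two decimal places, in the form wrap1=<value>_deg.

wrap1=164.10_deg

open belt: β = asin((r2−r1)/C) = asin(13/94) = 7.9494°
wrap1 = π − 2β = 164.1013°
wrap2 = π + 2β = 195.8987°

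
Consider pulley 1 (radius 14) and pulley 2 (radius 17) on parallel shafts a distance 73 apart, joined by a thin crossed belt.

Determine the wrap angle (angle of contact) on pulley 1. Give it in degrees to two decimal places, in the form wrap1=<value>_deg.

crossed belt: β = asin((r1+r2)/C) = asin(31/73) = 25.1290°
wrap1 = wrap2 = π + 2β = 230.2580°

wrap1=230.26_deg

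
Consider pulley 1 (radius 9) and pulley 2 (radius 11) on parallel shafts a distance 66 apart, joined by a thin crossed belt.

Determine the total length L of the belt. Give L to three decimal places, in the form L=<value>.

crossed belt: β = asin((r1+r2)/C) = asin(20/66) = 17.6397°
wrap1 = wrap2 = π + 2β = 215.2794°
tangent length = C·cosβ = 62.8967
L = (r1+r2)·wrap + 2·C·cosβ = 20·3.7573 + 2·62.8967 = 200.9402

L=200.940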